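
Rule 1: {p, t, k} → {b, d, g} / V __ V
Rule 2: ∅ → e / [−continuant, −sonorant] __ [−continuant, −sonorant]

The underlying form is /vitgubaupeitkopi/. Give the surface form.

vitegubaubeitekobi

Rule 1 (intervocalic voicing): /p/ is a voiceless stop between vowels /u/ and /e/, so it voices to [b]. /p/ is a voiceless stop between vowels /o/ and /i/, so it voices to [b]. /vitgubaupeitkopi/ → vitgubaubeitkobi.
Rule 2 (stop-cluster e-epenthesis): /t/ and /g/ form a stop–stop cluster, so [e] is inserted between them. /t/ and /k/ form a stop–stop cluster, so [e] is inserted between them. /vitgubaubeitkobi/ → vitegubaubeitekobi.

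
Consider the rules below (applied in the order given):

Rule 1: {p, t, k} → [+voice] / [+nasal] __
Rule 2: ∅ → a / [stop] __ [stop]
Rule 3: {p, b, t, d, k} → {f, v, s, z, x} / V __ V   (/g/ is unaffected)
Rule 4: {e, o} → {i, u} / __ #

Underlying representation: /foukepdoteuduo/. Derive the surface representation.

Rule 1 (post-nasal voicing): no segment meets the environment; /foukepdoteuduo/ is unchanged.
Rule 2 (stop-cluster a-epenthesis): /p/ and /d/ form a stop–stop cluster, so [a] is inserted between them. /foukepdoteuduo/ → foukepadoteuduo.
Rule 3 (intervocalic spirantization): /k/ is a stop between vowels /u/ and /e/, so it spirantizes to the fricative [x]. /p/ is a stop between vowels /e/ and /a/, so it spirantizes to the fricative [f]. /d/ is a stop between vowels /a/ and /o/, so it spirantizes to the fricative [z]. /t/ is a stop between vowels /o/ and /e/, so it spirantizes to the fricative [s]. /d/ is a stop between vowels /u/ and /u/, so it spirantizes to the fricative [z]. /foukepadoteuduo/ → fouxefazoseuzuo.
Rule 4 (final vowel raising): /o/ is a mid vowel in word-final position, so it raises to [u]. /fouxefazoseuzuo/ → fouxefazoseuzuu.

fouxefazoseuzuu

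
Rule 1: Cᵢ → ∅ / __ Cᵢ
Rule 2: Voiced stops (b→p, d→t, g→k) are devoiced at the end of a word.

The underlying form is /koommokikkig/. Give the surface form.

koomokikik

Rule 1 (degemination): /mm/ is a geminate; the first /m/ deletes. /kk/ is a geminate; the first /k/ deletes. /koommokikkig/ → koomokikig.
Rule 2 (final devoicing): /g/ is a voiced stop in word-final position, so it devoices to [k]. /koomokikig/ → koomokikik.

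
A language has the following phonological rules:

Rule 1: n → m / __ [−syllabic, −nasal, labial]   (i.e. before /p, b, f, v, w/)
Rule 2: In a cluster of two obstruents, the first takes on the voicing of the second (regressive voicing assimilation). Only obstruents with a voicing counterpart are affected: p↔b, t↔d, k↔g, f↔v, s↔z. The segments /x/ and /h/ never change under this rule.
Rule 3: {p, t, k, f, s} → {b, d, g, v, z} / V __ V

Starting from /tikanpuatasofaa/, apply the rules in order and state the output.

Rule 1 (nasal place assimilation): /n/ precedes the labial consonant /p/, so it assimilates in place to [m]. /tikanpuatasofaa/ → tikampuatasofaa.
Rule 2 (regressive voicing assimilation): no segment meets the environment; /tikampuatasofaa/ is unchanged.
Rule 3 (intervocalic voicing): /k/ is a voiceless obstruent between vowels /i/ and /a/, so it voices to [g]. /t/ is a voiceless obstruent between vowels /a/ and /a/, so it voices to [d]. /s/ is a voiceless obstruent between vowels /a/ and /o/, so it voices to [z]. /f/ is a voiceless obstruent between vowels /o/ and /a/, so it voices to [v]. /tikampuatasofaa/ → tigampuadazovaa.

tigampuadazovaa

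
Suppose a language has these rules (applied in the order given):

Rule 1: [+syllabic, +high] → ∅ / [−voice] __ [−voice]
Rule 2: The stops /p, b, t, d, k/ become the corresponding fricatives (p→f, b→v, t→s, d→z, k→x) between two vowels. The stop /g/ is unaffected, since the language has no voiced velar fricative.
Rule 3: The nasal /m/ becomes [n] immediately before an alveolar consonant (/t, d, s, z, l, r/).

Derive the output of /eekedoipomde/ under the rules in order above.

Rule 1 (high vowel syncope): no segment meets the environment; /eekedoipomde/ is unchanged.
Rule 2 (intervocalic spirantization): /k/ is a stop between vowels /e/ and /e/, so it spirantizes to the fricative [x]. /d/ is a stop between vowels /e/ and /o/, so it spirantizes to the fricative [z]. /p/ is a stop between vowels /i/ and /o/, so it spirantizes to the fricative [f]. /eekedoipomde/ → eexezoifomde.
Rule 3 (nasal place assimilation): /m/ precedes the alveolar consonant /d/, so it assimilates in place to [n]. /eexezoifomde/ → eexezoifonde.

eexezoifonde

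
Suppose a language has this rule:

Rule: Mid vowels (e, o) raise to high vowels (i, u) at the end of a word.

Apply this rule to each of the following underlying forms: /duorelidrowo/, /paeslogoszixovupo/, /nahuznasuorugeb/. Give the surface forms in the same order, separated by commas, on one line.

/duorelidrowo/: /o/ is a mid vowel in word-final position, so it raises to [u]. → [duorelidrowu].
/paeslogoszixovupo/: /o/ is a mid vowel in word-final position, so it raises to [u]. → [paeslogoszixovupu].
/nahuznasuorugeb/: the rule's environment is not met; surfaces unchanged as [nahuznasuorugeb].

duorelidrowu, paeslogoszixovupu, nahuznasuorugeb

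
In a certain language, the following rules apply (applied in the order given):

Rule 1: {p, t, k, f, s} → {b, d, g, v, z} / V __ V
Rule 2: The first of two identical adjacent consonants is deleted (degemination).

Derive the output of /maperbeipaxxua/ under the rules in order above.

Rule 1 (intervocalic voicing): /p/ is a voiceless obstruent between vowels /a/ and /e/, so it voices to [b]. /p/ is a voiceless obstruent between vowels /i/ and /a/, so it voices to [b]. /maperbeipaxxua/ → maberbeibaxxua.
Rule 2 (degemination): /xx/ is a geminate; the first /x/ deletes. /maberbeibaxxua/ → maberbeibaxua.

maberbeibaxua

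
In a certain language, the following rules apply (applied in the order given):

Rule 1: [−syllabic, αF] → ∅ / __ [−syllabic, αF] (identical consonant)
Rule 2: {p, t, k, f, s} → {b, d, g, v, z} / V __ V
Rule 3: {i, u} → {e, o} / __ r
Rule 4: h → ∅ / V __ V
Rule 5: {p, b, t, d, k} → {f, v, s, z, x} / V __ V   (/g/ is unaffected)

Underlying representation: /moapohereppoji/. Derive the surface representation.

moavoerevoji

Rule 1 (degemination): /pp/ is a geminate; the first /p/ deletes. /moapohereppoji/ → moapoherepoji.
Rule 2 (intervocalic voicing): /p/ is a voiceless obstruent between vowels /a/ and /o/, so it voices to [b]. /p/ is a voiceless obstruent between vowels /e/ and /o/, so it voices to [b]. /moapoherepoji/ → moabohereboji.
Rule 3 (pre-rhotic lowering): no segment meets the environment; /moabohereboji/ is unchanged.
Rule 4 (intervocalic h-deletion): /h/ occurs between vowels /o/ and /e/, so it deletes. /moabohereboji/ → moaboereboji.
Rule 5 (intervocalic spirantization): /b/ is a stop between vowels /a/ and /o/, so it spirantizes to the fricative [v]. /b/ is a stop between vowels /e/ and /o/, so it spirantizes to the fricative [v]. /moaboereboji/ → moavoerevoji.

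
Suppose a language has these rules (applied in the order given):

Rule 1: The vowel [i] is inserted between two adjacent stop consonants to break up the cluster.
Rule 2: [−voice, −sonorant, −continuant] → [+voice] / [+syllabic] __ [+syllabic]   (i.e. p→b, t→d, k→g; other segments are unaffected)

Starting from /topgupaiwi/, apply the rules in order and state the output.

Rule 1 (stop-cluster i-epenthesis): /p/ and /g/ form a stop–stop cluster, so [i] is inserted between them. /topgupaiwi/ → topigupaiwi.
Rule 2 (intervocalic voicing): /p/ is a voiceless stop between vowels /o/ and /i/, so it voices to [b]. /p/ is a voiceless stop between vowels /u/ and /a/, so it voices to [b]. /topigupaiwi/ → tobigubaiwi.

tobigubaiwi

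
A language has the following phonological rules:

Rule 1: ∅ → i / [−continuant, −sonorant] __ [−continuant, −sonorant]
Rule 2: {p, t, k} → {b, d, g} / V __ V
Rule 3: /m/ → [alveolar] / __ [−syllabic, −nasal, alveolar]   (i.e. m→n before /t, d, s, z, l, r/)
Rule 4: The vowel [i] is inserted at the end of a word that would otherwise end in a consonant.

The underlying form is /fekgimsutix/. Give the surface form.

Rule 1 (stop-cluster i-epenthesis): /k/ and /g/ form a stop–stop cluster, so [i] is inserted between them. /fekgimsutix/ → fekigimsutix.
Rule 2 (intervocalic voicing): /k/ is a voiceless stop between vowels /e/ and /i/, so it voices to [g]. /t/ is a voiceless stop between vowels /u/ and /i/, so it voices to [d]. /fekigimsutix/ → fegigimsudix.
Rule 3 (nasal place assimilation): /m/ precedes the alveolar consonant /s/, so it assimilates in place to [n]. /fegigimsudix/ → fegiginsudix.
Rule 4 (final i-epenthesis): the form ends in the consonant /x/, so [i] is inserted word-finally. /fegiginsudix/ → fegiginsudixi.

fegiginsudixi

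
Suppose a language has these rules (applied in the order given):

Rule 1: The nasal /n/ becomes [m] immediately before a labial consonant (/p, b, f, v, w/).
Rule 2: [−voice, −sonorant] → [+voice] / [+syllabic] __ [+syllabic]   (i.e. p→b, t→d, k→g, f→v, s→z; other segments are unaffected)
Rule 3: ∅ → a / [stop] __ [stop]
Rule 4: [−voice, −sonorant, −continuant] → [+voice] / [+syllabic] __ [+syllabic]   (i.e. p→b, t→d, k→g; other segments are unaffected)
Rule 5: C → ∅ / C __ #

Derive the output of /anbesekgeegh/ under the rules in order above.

Rule 1 (nasal place assimilation): /n/ precedes the labial consonant /b/, so it assimilates in place to [m]. /anbesekgeegh/ → ambesekgeegh.
Rule 2 (intervocalic voicing): /s/ is a voiceless obstruent between vowels /e/ and /e/, so it voices to [z]. /ambesekgeegh/ → ambezekgeegh.
Rule 3 (stop-cluster a-epenthesis): /k/ and /g/ form a stop–stop cluster, so [a] is inserted between them. /ambezekgeegh/ → ambezekageegh.
Rule 4 (intervocalic voicing): /k/ is a voiceless stop between vowels /e/ and /a/, so it voices to [g]. /ambezekageegh/ → ambezegageegh.
Rule 5 (final cluster simplification): /h/ is the second consonant of a word-final cluster /gh/, so it deletes. /ambezegageegh/ → ambezegageeg.

ambezegageeg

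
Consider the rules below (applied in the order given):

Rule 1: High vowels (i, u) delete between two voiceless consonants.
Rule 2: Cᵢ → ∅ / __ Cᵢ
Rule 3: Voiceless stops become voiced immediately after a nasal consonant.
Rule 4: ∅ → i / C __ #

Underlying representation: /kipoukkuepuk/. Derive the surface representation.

kpoukuepki

Rule 1 (high vowel syncope): /i/ is a high vowel flanked by voiceless consonants /k/ and /p/, so it deletes. /u/ is a high vowel flanked by voiceless consonants /p/ and /k/, so it deletes. /kipoukkuepuk/ → kpoukkuepk.
Rule 2 (degemination): /kk/ is a geminate; the first /k/ deletes. /kpoukkuepk/ → kpoukuepk.
Rule 3 (post-nasal voicing): no segment meets the environment; /kpoukuepk/ is unchanged.
Rule 4 (final i-epenthesis): the form ends in the consonant /k/, so [i] is inserted word-finally. /kpoukuepk/ → kpoukuepki.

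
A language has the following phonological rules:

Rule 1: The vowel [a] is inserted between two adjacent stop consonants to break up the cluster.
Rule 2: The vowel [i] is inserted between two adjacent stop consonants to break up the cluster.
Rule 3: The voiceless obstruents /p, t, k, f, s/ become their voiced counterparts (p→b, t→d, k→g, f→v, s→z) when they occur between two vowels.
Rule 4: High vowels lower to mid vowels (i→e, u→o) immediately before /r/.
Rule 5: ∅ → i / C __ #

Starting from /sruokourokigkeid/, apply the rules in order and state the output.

Rule 1 (stop-cluster a-epenthesis): /g/ and /k/ form a stop–stop cluster, so [a] is inserted between them. /sruokourokigkeid/ → sruokourokigakeid.
Rule 2 (stop-cluster i-epenthesis): no segment meets the environment; /sruokourokigakeid/ is unchanged.
Rule 3 (intervocalic voicing): /k/ is a voiceless obstruent between vowels /o/ and /o/, so it voices to [g]. /k/ is a voiceless obstruent between vowels /o/ and /i/, so it voices to [g]. /k/ is a voiceless obstruent between vowels /a/ and /e/, so it voices to [g]. /sruokourokigakeid/ → sruogourogigageid.
Rule 4 (pre-rhotic lowering): /u/ is a high vowel immediately before /r/, so it lowers to [o]. /sruogourogigageid/ → sruogoorogigageid.
Rule 5 (final i-epenthesis): the form ends in the consonant /d/, so [i] is inserted word-finally. /sruogoorogigageid/ → sruogoorogigageidi.

sruogoorogigageidi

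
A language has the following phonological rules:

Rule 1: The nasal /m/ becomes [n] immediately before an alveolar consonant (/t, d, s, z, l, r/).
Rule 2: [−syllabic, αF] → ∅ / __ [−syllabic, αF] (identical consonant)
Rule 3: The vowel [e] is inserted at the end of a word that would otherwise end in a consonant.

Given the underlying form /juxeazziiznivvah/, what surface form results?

Rule 1 (nasal place assimilation): no segment meets the environment; /juxeazziiznivvah/ is unchanged.
Rule 2 (degemination): /zz/ is a geminate; the first /z/ deletes. /vv/ is a geminate; the first /v/ deletes. /juxeazziiznivvah/ → juxeaziiznivah.
Rule 3 (final e-epenthesis): the form ends in the consonant /h/, so [e] is inserted word-finally. /juxeaziiznivah/ → juxeaziiznivahe.

juxeaziiznivahe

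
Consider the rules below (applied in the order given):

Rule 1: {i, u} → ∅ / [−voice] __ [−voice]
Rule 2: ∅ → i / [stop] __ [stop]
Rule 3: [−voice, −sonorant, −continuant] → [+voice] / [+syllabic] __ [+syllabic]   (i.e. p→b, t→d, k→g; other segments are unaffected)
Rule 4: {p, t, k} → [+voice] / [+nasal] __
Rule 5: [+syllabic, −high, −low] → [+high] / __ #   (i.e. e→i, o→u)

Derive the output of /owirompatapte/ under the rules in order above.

Rule 1 (high vowel syncope): no segment meets the environment; /owirompatapte/ is unchanged.
Rule 2 (stop-cluster i-epenthesis): /p/ and /t/ form a stop–stop cluster, so [i] is inserted between them. /owirompatapte/ → owirompatapite.
Rule 3 (intervocalic voicing): /t/ is a voiceless stop between vowels /a/ and /a/, so it voices to [d]. /p/ is a voiceless stop between vowels /a/ and /i/, so it voices to [b]. /t/ is a voiceless stop between vowels /i/ and /e/, so it voices to [d]. /owirompatapite/ → owirompadabide.
Rule 4 (post-nasal voicing): /p/ is a voiceless stop immediately after the nasal /m/, so it voices to [b]. /owirompadabide/ → owirombadabide.
Rule 5 (final vowel raising): /e/ is a mid vowel in word-final position, so it raises to [i]. /owirombadabide/ → owirombadabidi.

owirombadabidi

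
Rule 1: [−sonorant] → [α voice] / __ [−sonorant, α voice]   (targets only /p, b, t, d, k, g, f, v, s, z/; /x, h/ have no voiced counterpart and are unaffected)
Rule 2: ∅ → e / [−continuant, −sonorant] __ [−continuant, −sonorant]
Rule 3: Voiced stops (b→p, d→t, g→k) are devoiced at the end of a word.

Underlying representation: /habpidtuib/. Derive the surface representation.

Rule 1 (regressive voicing assimilation): /b/ precedes the voiceless obstruent /p/, so it devoices to [p] by assimilation. /d/ precedes the voiceless obstruent /t/, so it devoices to [t] by assimilation. /habpidtuib/ → happittuib.
Rule 2 (stop-cluster e-epenthesis): /p/ and /p/ form a stop–stop cluster, so [e] is inserted between them. /t/ and /t/ form a stop–stop cluster, so [e] is inserted between them. /happittuib/ → hapepitetuib.
Rule 3 (final devoicing): /b/ is a voiced stop in word-final position, so it devoices to [p]. /hapepitetuib/ → hapepitetuip.

hapepitetuip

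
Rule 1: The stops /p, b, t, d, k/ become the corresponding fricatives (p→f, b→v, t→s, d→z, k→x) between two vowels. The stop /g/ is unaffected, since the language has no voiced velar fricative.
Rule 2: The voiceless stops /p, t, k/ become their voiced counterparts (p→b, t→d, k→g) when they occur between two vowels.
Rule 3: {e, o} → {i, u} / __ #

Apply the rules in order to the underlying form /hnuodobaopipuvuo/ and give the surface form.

Rule 1 (intervocalic spirantization): /d/ is a stop between vowels /o/ and /o/, so it spirantizes to the fricative [z]. /b/ is a stop between vowels /o/ and /a/, so it spirantizes to the fricative [v]. /p/ is a stop between vowels /o/ and /i/, so it spirantizes to the fricative [f]. /p/ is a stop between vowels /i/ and /u/, so it spirantizes to the fricative [f]. /hnuodobaopipuvuo/ → hnuozovaofifuvuo.
Rule 2 (intervocalic voicing): no segment meets the environment; /hnuozovaofifuvuo/ is unchanged.
Rule 3 (final vowel raising): /o/ is a mid vowel in word-final position, so it raises to [u]. /hnuozovaofifuvuo/ → hnuozovaofifuvuu.

hnuozovaofifuvuu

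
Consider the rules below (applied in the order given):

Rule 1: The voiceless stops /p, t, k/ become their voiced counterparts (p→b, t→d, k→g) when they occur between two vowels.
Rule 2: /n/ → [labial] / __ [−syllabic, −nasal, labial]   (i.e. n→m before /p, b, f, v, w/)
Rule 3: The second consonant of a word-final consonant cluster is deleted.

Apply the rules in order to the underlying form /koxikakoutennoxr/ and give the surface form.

koxigagoudennox

Rule 1 (intervocalic voicing): /k/ is a voiceless stop between vowels /i/ and /a/, so it voices to [g]. /k/ is a voiceless stop between vowels /a/ and /o/, so it voices to [g]. /t/ is a voiceless stop between vowels /u/ and /e/, so it voices to [d]. /koxikakoutennoxr/ → koxigagoudennoxr.
Rule 2 (nasal place assimilation): no segment meets the environment; /koxigagoudennoxr/ is unchanged.
Rule 3 (final cluster simplification): /r/ is the second consonant of a word-final cluster /xr/, so it deletes. /koxigagoudennoxr/ → koxigagoudennox.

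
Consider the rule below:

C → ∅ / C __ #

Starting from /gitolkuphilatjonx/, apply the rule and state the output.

gitolkuphilatjon

/x/ is the second consonant of a word-final cluster /nx/, so it deletes.
The other instances of /g/, /t/, /l/, /k/, /p/, /h/, /j/, /n/ do not occur in the required environment and remain unchanged.
Surface form: [gitolkuphilatjon].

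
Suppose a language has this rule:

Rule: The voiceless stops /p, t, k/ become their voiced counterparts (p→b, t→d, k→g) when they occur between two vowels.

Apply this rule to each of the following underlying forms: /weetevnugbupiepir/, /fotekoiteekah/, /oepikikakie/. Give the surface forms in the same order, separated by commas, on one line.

/weetevnugbupiepir/: /t/ is a voiceless stop between vowels /e/ and /e/, so it voices to [d]. /p/ is a voiceless stop between vowels /u/ and /i/, so it voices to [b]. /p/ is a voiceless stop between vowels /e/ and /i/, so it voices to [b]. → [weedevnugbubiebir].
/fotekoiteekah/: /t/ is a voiceless stop between vowels /o/ and /e/, so it voices to [d]. /k/ is a voiceless stop between vowels /e/ and /o/, so it voices to [g]. /t/ is a voiceless stop between vowels /i/ and /e/, so it voices to [d]. /k/ is a voiceless stop between vowels /e/ and /a/, so it voices to [g]. → [fodegoideegah].
/oepikikakie/: /p/ is a voiceless stop between vowels /e/ and /i/, so it voices to [b]. /k/ is a voiceless stop between vowels /i/ and /i/, so it voices to [g]. /k/ is a voiceless stop between vowels /i/ and /a/, so it voices to [g]. /k/ is a voiceless stop between vowels /a/ and /i/, so it voices to [g]. → [oebigigagie].

weedevnugbubiebir, fodegoideegah, oebigigagie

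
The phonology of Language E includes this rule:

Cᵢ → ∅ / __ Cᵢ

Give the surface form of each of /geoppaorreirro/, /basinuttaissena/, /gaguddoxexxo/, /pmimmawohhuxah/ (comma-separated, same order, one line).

/geoppaorreirro/: /pp/ is a geminate; the first /p/ deletes. /rr/ is a geminate; the first /r/ deletes. /rr/ is a geminate; the first /r/ deletes. → [geopaoreiro].
/basinuttaissena/: /tt/ is a geminate; the first /t/ deletes. /ss/ is a geminate; the first /s/ deletes. → [basinutaisena].
/gaguddoxexxo/: /dd/ is a geminate; the first /d/ deletes. /xx/ is a geminate; the first /x/ deletes. → [gagudoxexo].
/pmimmawohhuxah/: /mm/ is a geminate; the first /m/ deletes. /hh/ is a geminate; the first /h/ deletes. → [pmimawohuxah].

geopaoreiro, basinutaisena, gagudoxexo, pmimawohuxah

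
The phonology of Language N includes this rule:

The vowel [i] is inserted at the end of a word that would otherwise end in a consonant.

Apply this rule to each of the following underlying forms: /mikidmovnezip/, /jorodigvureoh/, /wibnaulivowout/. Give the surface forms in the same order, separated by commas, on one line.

/mikidmovnezip/: the form ends in the consonant /p/, so [i] is inserted word-finally. → [mikidmovnezipi].
/jorodigvureoh/: the form ends in the consonant /h/, so [i] is inserted word-finally. → [jorodigvureohi].
/wibnaulivowout/: the form ends in the consonant /t/, so [i] is inserted word-finally. → [wibnaulivowouti].

mikidmovnezipi, jorodigvureohi, wibnaulivowouti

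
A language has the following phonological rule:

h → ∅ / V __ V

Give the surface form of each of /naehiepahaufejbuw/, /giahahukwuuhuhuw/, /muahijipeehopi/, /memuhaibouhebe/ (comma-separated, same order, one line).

/naehiepahaufejbuw/: /h/ occurs between vowels /e/ and /i/, so it deletes. /h/ occurs between vowels /a/ and /a/, so it deletes. → [naeiepaaufejbuw].
/giahahukwuuhuhuw/: /h/ occurs between vowels /a/ and /a/, so it deletes. /h/ occurs between vowels /a/ and /u/, so it deletes. /h/ occurs between vowels /u/ and /u/, so it deletes. /h/ occurs between vowels /u/ and /u/, so it deletes. → [giaaukwuuuuw].
/muahijipeehopi/: /h/ occurs between vowels /a/ and /i/, so it deletes. /h/ occurs between vowels /e/ and /o/, so it deletes. → [muaijipeeopi].
/memuhaibouhebe/: /h/ occurs between vowels /u/ and /a/, so it deletes. /h/ occurs between vowels /u/ and /e/, so it deletes. → [memuaibouebe].

naeiepaaufejbuw, giaaukwuuuuw, muaijipeeopi, memuaibouebe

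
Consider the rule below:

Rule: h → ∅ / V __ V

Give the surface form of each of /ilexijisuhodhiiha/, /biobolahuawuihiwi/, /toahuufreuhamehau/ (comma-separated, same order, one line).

ilexijisuodhiia, biobolauawuiiwi, toauufreuameau

/ilexijisuhodhiiha/: /h/ occurs between vowels /u/ and /o/, so it deletes. /h/ occurs between vowels /i/ and /a/, so it deletes. → [ilexijisuodhiia].
/biobolahuawuihiwi/: /h/ occurs between vowels /a/ and /u/, so it deletes. /h/ occurs between vowels /i/ and /i/, so it deletes. → [biobolauawuiiwi].
/toahuufreuhamehau/: /h/ occurs between vowels /a/ and /u/, so it deletes. /h/ occurs between vowels /u/ and /a/, so it deletes. /h/ occurs between vowels /e/ and /a/, so it deletes. → [toauufreuameau].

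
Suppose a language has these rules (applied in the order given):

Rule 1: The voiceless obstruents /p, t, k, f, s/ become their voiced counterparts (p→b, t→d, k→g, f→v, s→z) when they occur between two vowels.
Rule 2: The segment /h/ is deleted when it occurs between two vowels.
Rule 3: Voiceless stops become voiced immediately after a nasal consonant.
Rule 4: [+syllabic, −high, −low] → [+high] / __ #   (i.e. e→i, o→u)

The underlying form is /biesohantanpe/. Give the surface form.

biezoandanbi

Rule 1 (intervocalic voicing): /s/ is a voiceless obstruent between vowels /e/ and /o/, so it voices to [z]. /biesohantanpe/ → biezohantanpe.
Rule 2 (intervocalic h-deletion): /h/ occurs between vowels /o/ and /a/, so it deletes. /biezohantanpe/ → biezoantanpe.
Rule 3 (post-nasal voicing): /t/ is a voiceless stop immediately after the nasal /n/, so it voices to [d]. /p/ is a voiceless stop immediately after the nasal /n/, so it voices to [b]. /biezoantanpe/ → biezoandanbe.
Rule 4 (final vowel raising): /e/ is a mid vowel in word-final position, so it raises to [i]. /biezoandanbe/ → biezoandanbi.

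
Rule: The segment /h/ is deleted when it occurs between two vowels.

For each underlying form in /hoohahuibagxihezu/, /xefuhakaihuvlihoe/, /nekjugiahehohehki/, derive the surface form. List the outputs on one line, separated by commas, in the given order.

hooauibagxiezu, xefuakaiuvlioe, nekjugiaeoehki

/hoohahuibagxihezu/: /h/ occurs between vowels /o/ and /a/, so it deletes. /h/ occurs between vowels /a/ and /u/, so it deletes. /h/ occurs between vowels /i/ and /e/, so it deletes. → [hooauibagxiezu].
/xefuhakaihuvlihoe/: /h/ occurs between vowels /u/ and /a/, so it deletes. /h/ occurs between vowels /i/ and /u/, so it deletes. /h/ occurs between vowels /i/ and /o/, so it deletes. → [xefuakaiuvlioe].
/nekjugiahehohehki/: /h/ occurs between vowels /a/ and /e/, so it deletes. /h/ occurs between vowels /e/ and /o/, so it deletes. /h/ occurs between vowels /o/ and /e/, so it deletes. → [nekjugiaeoehki].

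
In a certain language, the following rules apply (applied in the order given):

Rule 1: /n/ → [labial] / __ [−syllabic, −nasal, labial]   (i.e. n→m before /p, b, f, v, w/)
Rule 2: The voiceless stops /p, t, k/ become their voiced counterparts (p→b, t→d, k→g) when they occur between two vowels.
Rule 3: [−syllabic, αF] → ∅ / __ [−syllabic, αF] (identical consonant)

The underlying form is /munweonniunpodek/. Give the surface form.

Rule 1 (nasal place assimilation): /n/ precedes the labial consonant /w/, so it assimilates in place to [m]. /n/ precedes the labial consonant /p/, so it assimilates in place to [m]. /munweonniunpodek/ → mumweonniumpodek.
Rule 2 (intervocalic voicing): no segment meets the environment; /mumweonniumpodek/ is unchanged.
Rule 3 (degemination): /nn/ is a geminate; the first /n/ deletes. /mumweonniumpodek/ → mumweoniumpodek.

mumweoniumpodek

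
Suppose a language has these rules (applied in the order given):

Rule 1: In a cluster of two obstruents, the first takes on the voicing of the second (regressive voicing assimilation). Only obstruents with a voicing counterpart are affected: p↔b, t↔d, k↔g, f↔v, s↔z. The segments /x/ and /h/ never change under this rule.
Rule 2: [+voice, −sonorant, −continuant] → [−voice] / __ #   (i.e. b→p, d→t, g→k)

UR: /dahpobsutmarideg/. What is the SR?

Rule 1 (regressive voicing assimilation): /b/ precedes the voiceless obstruent /s/, so it devoices to [p] by assimilation. /dahpobsutmarideg/ → dahpopsutmarideg.
Rule 2 (final devoicing): /g/ is a voiced stop in word-final position, so it devoices to [k]. /dahpopsutmarideg/ → dahpopsutmaridek.

dahpopsutmaridek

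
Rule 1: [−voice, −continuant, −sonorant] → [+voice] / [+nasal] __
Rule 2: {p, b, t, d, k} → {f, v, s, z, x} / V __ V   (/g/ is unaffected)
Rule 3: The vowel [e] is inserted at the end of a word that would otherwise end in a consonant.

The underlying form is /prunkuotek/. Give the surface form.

Rule 1 (post-nasal voicing): /k/ is a voiceless stop immediately after the nasal /n/, so it voices to [g]. /prunkuotek/ → prunguotek.
Rule 2 (intervocalic spirantization): /t/ is a stop between vowels /o/ and /e/, so it spirantizes to the fricative [s]. /prunguotek/ → prunguosek.
Rule 3 (final e-epenthesis): the form ends in the consonant /k/, so [e] is inserted word-finally. /prunguosek/ → prunguoseke.

prunguoseke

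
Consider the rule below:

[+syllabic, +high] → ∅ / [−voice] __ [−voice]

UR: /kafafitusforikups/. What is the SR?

/i/ is a high vowel flanked by voiceless consonants /f/ and /t/, so it deletes.
/u/ is a high vowel flanked by voiceless consonants /t/ and /s/, so it deletes.
/u/ is a high vowel flanked by voiceless consonants /k/ and /p/, so it deletes.
The other instance of /i/ does not occur in the required environment and remains unchanged.
Surface form: [kafaftsforikps].

kafaftsforikps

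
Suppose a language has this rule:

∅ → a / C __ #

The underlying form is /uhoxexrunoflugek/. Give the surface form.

uhoxexrunoflugeka

the form ends in the consonant /k/, so [a] is inserted word-finally.
Surface form: [uhoxexrunoflugeka].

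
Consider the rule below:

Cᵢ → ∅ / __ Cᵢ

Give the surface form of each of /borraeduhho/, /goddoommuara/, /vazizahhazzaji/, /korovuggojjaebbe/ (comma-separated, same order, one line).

boraeduho, godoomuara, vazizahazaji, korovugojaebe

/borraeduhho/: /rr/ is a geminate; the first /r/ deletes. /hh/ is a geminate; the first /h/ deletes. → [boraeduho].
/goddoommuara/: /dd/ is a geminate; the first /d/ deletes. /mm/ is a geminate; the first /m/ deletes. → [godoomuara].
/vazizahhazzaji/: /hh/ is a geminate; the first /h/ deletes. /zz/ is a geminate; the first /z/ deletes. → [vazizahazaji].
/korovuggojjaebbe/: /gg/ is a geminate; the first /g/ deletes. /jj/ is a geminate; the first /j/ deletes. /bb/ is a geminate; the first /b/ deletes. → [korovugojaebe].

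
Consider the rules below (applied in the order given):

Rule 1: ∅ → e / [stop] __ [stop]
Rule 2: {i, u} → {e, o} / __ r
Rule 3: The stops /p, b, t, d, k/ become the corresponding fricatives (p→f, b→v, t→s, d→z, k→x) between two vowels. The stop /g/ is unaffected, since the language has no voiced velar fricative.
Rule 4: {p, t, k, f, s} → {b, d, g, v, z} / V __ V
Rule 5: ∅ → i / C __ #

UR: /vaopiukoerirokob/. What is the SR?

Rule 1 (stop-cluster e-epenthesis): no segment meets the environment; /vaopiukoerirokob/ is unchanged.
Rule 2 (pre-rhotic lowering): /i/ is a high vowel immediately before /r/, so it lowers to [e]. /vaopiukoerirokob/ → vaopiukoererokob.
Rule 3 (intervocalic spirantization): /p/ is a stop between vowels /o/ and /i/, so it spirantizes to the fricative [f]. /k/ is a stop between vowels /u/ and /o/, so it spirantizes to the fricative [x]. /k/ is a stop between vowels /o/ and /o/, so it spirantizes to the fricative [x]. /vaopiukoererokob/ → vaofiuxoereroxob.
Rule 4 (intervocalic voicing): /f/ is a voiceless obstruent between vowels /o/ and /i/, so it voices to [v]. /vaofiuxoereroxob/ → vaoviuxoereroxob.
Rule 5 (final i-epenthesis): the form ends in the consonant /b/, so [i] is inserted word-finally. /vaoviuxoereroxob/ → vaoviuxoereroxobi.

vaoviuxoereroxobi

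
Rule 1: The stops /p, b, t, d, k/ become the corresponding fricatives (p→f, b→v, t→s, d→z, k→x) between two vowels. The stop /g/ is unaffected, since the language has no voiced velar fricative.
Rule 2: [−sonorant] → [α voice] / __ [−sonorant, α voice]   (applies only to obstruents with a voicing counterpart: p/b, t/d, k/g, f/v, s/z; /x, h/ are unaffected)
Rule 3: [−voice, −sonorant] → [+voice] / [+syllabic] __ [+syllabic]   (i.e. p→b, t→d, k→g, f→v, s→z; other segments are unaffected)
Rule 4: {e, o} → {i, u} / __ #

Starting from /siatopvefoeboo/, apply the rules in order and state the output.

siazobvevoevou

Rule 1 (intervocalic spirantization): /t/ is a stop between vowels /a/ and /o/, so it spirantizes to the fricative [s]. /b/ is a stop between vowels /e/ and /o/, so it spirantizes to the fricative [v]. /siatopvefoeboo/ → siasopvefoevoo.
Rule 2 (regressive voicing assimilation): /p/ precedes the voiced obstruent /v/, so it voices to [b] by assimilation. /siasopvefoevoo/ → siasobvefoevoo.
Rule 3 (intervocalic voicing): /s/ is a voiceless obstruent between vowels /a/ and /o/, so it voices to [z]. /f/ is a voiceless obstruent between vowels /e/ and /o/, so it voices to [v]. /siasobvefoevoo/ → siazobvevoevoo.
Rule 4 (final vowel raising): /o/ is a mid vowel in word-final position, so it raises to [u]. /siazobvevoevoo/ → siazobvevoevou.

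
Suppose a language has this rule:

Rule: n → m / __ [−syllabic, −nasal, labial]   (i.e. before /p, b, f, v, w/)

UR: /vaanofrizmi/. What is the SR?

No segment of /vaanofrizmi/ meets the structural description of the rule, so the form surfaces unchanged.

vaanofrizmi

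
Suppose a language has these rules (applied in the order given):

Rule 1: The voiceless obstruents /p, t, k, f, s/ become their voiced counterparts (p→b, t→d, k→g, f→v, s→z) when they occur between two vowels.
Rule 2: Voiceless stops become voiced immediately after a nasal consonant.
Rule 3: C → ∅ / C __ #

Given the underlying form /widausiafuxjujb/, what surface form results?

widauziavuxjuj

Rule 1 (intervocalic voicing): /s/ is a voiceless obstruent between vowels /u/ and /i/, so it voices to [z]. /f/ is a voiceless obstruent between vowels /a/ and /u/, so it voices to [v]. /widausiafuxjujb/ → widauziavuxjujb.
Rule 2 (post-nasal voicing): no segment meets the environment; /widauziavuxjujb/ is unchanged.
Rule 3 (final cluster simplification): /b/ is the second consonant of a word-final cluster /jb/, so it deletes. /widauziavuxjujb/ → widauziavuxjuj.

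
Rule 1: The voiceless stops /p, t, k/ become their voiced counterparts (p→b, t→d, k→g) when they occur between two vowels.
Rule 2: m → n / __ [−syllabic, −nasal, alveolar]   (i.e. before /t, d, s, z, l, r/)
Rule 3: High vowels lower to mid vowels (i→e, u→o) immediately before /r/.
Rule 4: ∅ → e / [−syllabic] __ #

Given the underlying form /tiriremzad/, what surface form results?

tererenzade

Rule 1 (intervocalic voicing): no segment meets the environment; /tiriremzad/ is unchanged.
Rule 2 (nasal place assimilation): /m/ precedes the alveolar consonant /z/, so it assimilates in place to [n]. /tiriremzad/ → tirirenzad.
Rule 3 (pre-rhotic lowering): /i/ is a high vowel immediately before /r/, so it lowers to [e]. /i/ is a high vowel immediately before /r/, so it lowers to [e]. /tirirenzad/ → tererenzad.
Rule 4 (final e-epenthesis): the form ends in the consonant /d/, so [e] is inserted word-finally. /tererenzad/ → tererenzade.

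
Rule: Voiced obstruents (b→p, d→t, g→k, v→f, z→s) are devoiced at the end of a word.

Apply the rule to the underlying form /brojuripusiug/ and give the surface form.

brojuripusiuk

Scanning /brojuripusiug/: /b/ at position 1 is not in the conditioning environment; /g/ is a voiced obstruent in word-final position, so it devoices to [k].
Result: [brojuripusiuk].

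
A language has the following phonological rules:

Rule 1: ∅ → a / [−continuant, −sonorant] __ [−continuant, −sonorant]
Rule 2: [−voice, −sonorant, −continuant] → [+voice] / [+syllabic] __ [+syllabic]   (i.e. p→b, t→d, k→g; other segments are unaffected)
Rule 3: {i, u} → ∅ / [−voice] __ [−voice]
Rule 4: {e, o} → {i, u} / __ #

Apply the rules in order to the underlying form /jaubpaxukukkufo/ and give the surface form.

Rule 1 (stop-cluster a-epenthesis): /b/ and /p/ form a stop–stop cluster, so [a] is inserted between them. /k/ and /k/ form a stop–stop cluster, so [a] is inserted between them. /jaubpaxukukkufo/ → jaubapaxukukakufo.
Rule 2 (intervocalic voicing): /p/ is a voiceless stop between vowels /a/ and /a/, so it voices to [b]. /k/ is a voiceless stop between vowels /u/ and /u/, so it voices to [g]. /k/ is a voiceless stop between vowels /u/ and /a/, so it voices to [g]. /k/ is a voiceless stop between vowels /a/ and /u/, so it voices to [g]. /jaubapaxukukakufo/ → jaubabaxugugagufo.
Rule 3 (high vowel syncope): no segment meets the environment; /jaubabaxugugagufo/ is unchanged.
Rule 4 (final vowel raising): /o/ is a mid vowel in word-final position, so it raises to [u]. /jaubabaxugugagufo/ → jaubabaxugugagufu.

jaubabaxugugagufu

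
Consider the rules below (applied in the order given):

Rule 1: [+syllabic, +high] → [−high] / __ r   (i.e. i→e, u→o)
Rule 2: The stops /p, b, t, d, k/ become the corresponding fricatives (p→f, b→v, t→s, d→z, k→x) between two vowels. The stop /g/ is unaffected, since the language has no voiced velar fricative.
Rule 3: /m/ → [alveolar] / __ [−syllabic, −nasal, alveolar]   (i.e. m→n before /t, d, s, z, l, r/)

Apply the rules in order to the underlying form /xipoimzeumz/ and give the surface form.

xifoinzeunz

Rule 1 (pre-rhotic lowering): no segment meets the environment; /xipoimzeumz/ is unchanged.
Rule 2 (intervocalic spirantization): /p/ is a stop between vowels /i/ and /o/, so it spirantizes to the fricative [f]. /xipoimzeumz/ → xifoimzeumz.
Rule 3 (nasal place assimilation): /m/ precedes the alveolar consonant /z/, so it assimilates in place to [n]. /m/ precedes the alveolar consonant /z/, so it assimilates in place to [n]. /xifoimzeumz/ → xifoinzeunz.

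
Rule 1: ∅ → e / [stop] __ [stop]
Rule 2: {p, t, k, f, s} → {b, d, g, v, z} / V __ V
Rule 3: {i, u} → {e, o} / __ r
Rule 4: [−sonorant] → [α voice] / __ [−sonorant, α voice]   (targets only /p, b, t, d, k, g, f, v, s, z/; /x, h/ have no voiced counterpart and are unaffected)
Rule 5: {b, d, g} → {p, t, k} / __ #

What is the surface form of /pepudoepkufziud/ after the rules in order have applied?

Rule 1 (stop-cluster e-epenthesis): /p/ and /k/ form a stop–stop cluster, so [e] is inserted between them. /pepudoepkufziud/ → pepudoepekufziud.
Rule 2 (intervocalic voicing): /p/ is a voiceless obstruent between vowels /e/ and /u/, so it voices to [b]. /p/ is a voiceless obstruent between vowels /e/ and /e/, so it voices to [b]. /k/ is a voiceless obstruent between vowels /e/ and /u/, so it voices to [g]. /pepudoepekufziud/ → pebudoebegufziud.
Rule 3 (pre-rhotic lowering): no segment meets the environment; /pebudoebegufziud/ is unchanged.
Rule 4 (regressive voicing assimilation): /f/ precedes the voiced obstruent /z/, so it voices to [v] by assimilation. /pebudoebegufziud/ → pebudoebeguvziud.
Rule 5 (final devoicing): /d/ is a voiced stop in word-final position, so it devoices to [t]. /pebudoebeguvziud/ → pebudoebeguvziut.

pebudoebeguvziut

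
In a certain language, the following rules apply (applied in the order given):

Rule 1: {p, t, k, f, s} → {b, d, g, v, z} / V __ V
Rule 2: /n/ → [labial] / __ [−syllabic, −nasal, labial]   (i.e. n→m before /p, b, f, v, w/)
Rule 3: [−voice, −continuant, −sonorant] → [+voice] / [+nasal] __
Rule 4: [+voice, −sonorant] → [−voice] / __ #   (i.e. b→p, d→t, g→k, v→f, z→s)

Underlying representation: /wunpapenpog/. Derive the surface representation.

Rule 1 (intervocalic voicing): /p/ is a voiceless obstruent between vowels /a/ and /e/, so it voices to [b]. /wunpapenpog/ → wunpabenpog.
Rule 2 (nasal place assimilation): /n/ precedes the labial consonant /p/, so it assimilates in place to [m]. /n/ precedes the labial consonant /p/, so it assimilates in place to [m]. /wunpabenpog/ → wumpabempog.
Rule 3 (post-nasal voicing): /p/ is a voiceless stop immediately after the nasal /m/, so it voices to [b]. /p/ is a voiceless stop immediately after the nasal /m/, so it voices to [b]. /wumpabempog/ → wumbabembog.
Rule 4 (final devoicing): /g/ is a voiced obstruent in word-final position, so it devoices to [k]. /wumbabembog/ → wumbabembok.

wumbabembok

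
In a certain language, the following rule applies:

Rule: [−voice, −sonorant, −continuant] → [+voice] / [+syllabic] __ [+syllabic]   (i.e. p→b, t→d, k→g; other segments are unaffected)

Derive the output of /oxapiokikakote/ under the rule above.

/p/ is a voiceless stop between vowels /a/ and /i/, so it voices to [b].
/k/ is a voiceless stop between vowels /o/ and /i/, so it voices to [g].
/k/ is a voiceless stop between vowels /i/ and /a/, so it voices to [g].
/k/ is a voiceless stop between vowels /a/ and /o/, so it voices to [g].
/t/ is a voiceless stop between vowels /o/ and /e/, so it voices to [d].
Surface form: [oxabiogigagode].

oxabiogigagode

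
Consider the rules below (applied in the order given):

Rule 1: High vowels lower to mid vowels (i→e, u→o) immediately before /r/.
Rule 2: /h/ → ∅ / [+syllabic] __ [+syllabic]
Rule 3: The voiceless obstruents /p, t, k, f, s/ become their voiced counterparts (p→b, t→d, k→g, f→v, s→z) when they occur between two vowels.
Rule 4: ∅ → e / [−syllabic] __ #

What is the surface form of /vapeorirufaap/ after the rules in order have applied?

vabeoreruvaape

Rule 1 (pre-rhotic lowering): /i/ is a high vowel immediately before /r/, so it lowers to [e]. /vapeorirufaap/ → vapeorerufaap.
Rule 2 (intervocalic h-deletion): no segment meets the environment; /vapeorerufaap/ is unchanged.
Rule 3 (intervocalic voicing): /p/ is a voiceless obstruent between vowels /a/ and /e/, so it voices to [b]. /f/ is a voiceless obstruent between vowels /u/ and /a/, so it voices to [v]. /vapeorerufaap/ → vabeoreruvaap.
Rule 4 (final e-epenthesis): the form ends in the consonant /p/, so [e] is inserted word-finally. /vabeoreruvaap/ → vabeoreruvaape.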